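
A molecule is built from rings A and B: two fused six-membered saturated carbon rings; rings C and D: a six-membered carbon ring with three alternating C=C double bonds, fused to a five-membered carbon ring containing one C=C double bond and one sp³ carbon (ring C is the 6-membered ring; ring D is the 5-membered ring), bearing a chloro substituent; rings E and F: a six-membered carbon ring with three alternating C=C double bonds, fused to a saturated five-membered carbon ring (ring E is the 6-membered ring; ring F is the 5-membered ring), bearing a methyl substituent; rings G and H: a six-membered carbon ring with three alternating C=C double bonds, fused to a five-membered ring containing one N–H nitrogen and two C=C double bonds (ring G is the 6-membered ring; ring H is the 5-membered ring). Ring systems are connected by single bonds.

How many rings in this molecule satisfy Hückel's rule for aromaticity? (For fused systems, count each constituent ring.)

4

Ring A has only sp³ atoms, so it is not fully conjugated — not aromatic (cyclohexane ring).
Ring B has only sp³ atoms, so it is not fully conjugated — not aromatic (cyclohexane ring).
Ring C is planar and fully conjugated; 3 ring double bonds give 6 π electrons. Since 6 = 4n+2 (n=1), ring C is aromatic (benzene ring).
Ring D has one sp³ carbon, so it is not fully conjugated — not aromatic (cyclopentene ring).
Ring E has a continuous p-orbital overlap around the ring; 3 ring double bonds give 6 π electrons. 6 = 4(1)+2, so ring E is aromatic (benzene ring).
Ring F has three sp³ carbons, so it is not fully conjugated — not aromatic (cyclopentane ring).
Rings G and H form a fused bicyclic system (with one N–H) with 9 sp² atoms and 10 π electrons from ring double bonds plus a heteroatom lone pair. 10 = 4(2)+2, so the system is aromatic and both rings count as aromatic (indole).
Aromatic: C, E, G, H. Total: 4.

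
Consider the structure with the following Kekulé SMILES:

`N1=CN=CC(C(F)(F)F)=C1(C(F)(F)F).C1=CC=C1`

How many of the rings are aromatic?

1

The SMILES encodes a six-membered ring with nitrogens at positions 1 and 3 and three alternating double bonds; a four-membered carbon ring with two alternating C=C double bonds.
The 6-membered ring with two nitrogens (1,3) is fully conjugated (every ring atom contributes a p orbital); 3 ring double bonds give 6 π electrons. 6 = 4(1)+2, so it is aromatic (pyrimidine).
The 4-membered ring has only sp² ring atoms; a planar conformation would have a fully conjugated π system of 4 electrons. But 4 = 4(1), which is 4n not 4n+2, so it is not aromatic (cyclobutadiene) — cyclobutadiene is antiaromatic and distorts to a rectangle.
1 of the 2 rings is aromatic. Total: 1.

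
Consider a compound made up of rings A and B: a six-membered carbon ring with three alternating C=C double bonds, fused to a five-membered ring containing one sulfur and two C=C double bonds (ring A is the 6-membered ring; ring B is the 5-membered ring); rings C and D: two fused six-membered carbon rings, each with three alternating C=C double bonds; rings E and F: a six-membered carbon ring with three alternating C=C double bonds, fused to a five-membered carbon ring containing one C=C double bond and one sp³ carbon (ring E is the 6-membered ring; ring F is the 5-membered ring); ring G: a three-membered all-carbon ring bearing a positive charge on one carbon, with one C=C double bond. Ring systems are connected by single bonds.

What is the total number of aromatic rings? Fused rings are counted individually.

6

Rings A and B form a fused bicyclic system (with one sulfur) with 9 sp² atoms and 10 π electrons from ring double bonds plus a heteroatom lone pair. 10 = 4(2)+2, so the system is aromatic and both rings count as aromatic (benzothiophene).
Rings C and D form a fused bicyclic system with 10 sp² atoms and 10 π electrons from ring double bonds. 10 = 4(2)+2, so the system is aromatic and both rings count as aromatic (naphthalene).
Ring E is planar and fully conjugated; 3 ring double bonds give 6 π electrons. That satisfies 4n+2 with n=1, so ring E is aromatic (benzene ring).
Ring F has one sp³ carbon, so it is not fully conjugated — not aromatic (cyclopentene ring).
Ring G has a continuous p-orbital overlap around the ring; 1 ring double bond (2 π electrons) plus the carbocation's empty p orbital (0, but keeps the ring conjugated) give 2 π electrons. 2 = 4(0)+2, so ring G is aromatic (cyclopropenyl cation).
Aromatic: A, B, C, D, E, G. Total: 6.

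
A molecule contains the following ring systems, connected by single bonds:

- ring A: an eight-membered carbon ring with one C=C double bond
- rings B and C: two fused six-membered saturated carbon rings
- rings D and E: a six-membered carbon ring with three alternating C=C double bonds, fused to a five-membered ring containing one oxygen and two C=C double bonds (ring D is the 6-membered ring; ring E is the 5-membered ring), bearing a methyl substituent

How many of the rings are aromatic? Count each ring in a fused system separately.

Ring A has six sp³ carbons, so it is not fully conjugated — not aromatic (cyclooctene).
Ring B has only sp³ atoms, so it is not fully conjugated — not aromatic (cyclohexane ring).
Ring C has only sp³ atoms, so it is not fully conjugated — not aromatic (cyclohexane ring).
Rings D and E form a fused bicyclic system (with one oxygen) with 9 sp² atoms and 10 π electrons from ring double bonds plus a heteroatom lone pair. 10 = 4(2)+2, so the system is aromatic and both rings count as aromatic (benzofuran).
Aromatic: D, E. Total: 2.

2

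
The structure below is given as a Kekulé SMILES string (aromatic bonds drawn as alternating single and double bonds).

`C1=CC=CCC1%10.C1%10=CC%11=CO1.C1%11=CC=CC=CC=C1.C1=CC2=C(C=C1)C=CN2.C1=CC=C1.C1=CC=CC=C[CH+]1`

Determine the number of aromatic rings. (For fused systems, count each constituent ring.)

4

The SMILES encodes a six-membered carbon ring with two conjugated C=C double bonds and two sp³ carbons; a five-membered ring of four carbons and one oxygen, with two C=C double bonds; an eight-membered carbon ring with four alternating C=C double bonds; a six-membered carbon ring with three alternating C=C double bonds, fused to a five-membered ring containing one N–H nitrogen and two C=C double bonds; a four-membered carbon ring with two alternating C=C double bonds; a seven-membered all-carbon ring bearing a positive charge on one carbon, with three C=C double bonds.
The 6-membered ring has two sp³ carbons, so it is not fully conjugated — not aromatic (1,3-cyclohexadiene).
The 5-membered ring with one oxygen has a continuous p-orbital overlap around the ring; 2 ring double bonds (4 π electrons) plus a heteroatom lone pair (2) give 6 π electrons. That satisfies 4n+2 with n=1, so it is aromatic (furan).
The 8-membered ring has only sp² ring atoms; a planar conformation would have a fully conjugated π system of 8 electrons. But 8 = 4(2), which is 4n not 4n+2, so it is not aromatic (cyclooctatetraene) — cyclooctatetraene distorts into a non-planar tub to avoid antiaromaticity.
The fused 6/5-membered bicyclic (with one N–H) is a single π system with 9 sp² atoms and 10 π electrons from ring double bonds plus a heteroatom lone pair. 10 = 4(2)+2, so the system is aromatic and both rings count as aromatic (indole).
The 4-membered ring has only sp² ring atoms; a planar conformation would have a fully conjugated π system of 4 electrons. But 4 = 4(1), which is 4n not 4n+2, so it is not aromatic (cyclobutadiene) — cyclobutadiene is antiaromatic and distorts to a rectangle.
The 7-membered ring is fully conjugated (every ring atom contributes a p orbital); 3 ring double bonds (6 π electrons) plus the carbocation's empty p orbital (0, but keeps the ring conjugated) give 6 π electrons. That satisfies 4n+2 with n=1, so it is aromatic (tropylium cation).
4 of the 7 rings are aromatic. Total: 4.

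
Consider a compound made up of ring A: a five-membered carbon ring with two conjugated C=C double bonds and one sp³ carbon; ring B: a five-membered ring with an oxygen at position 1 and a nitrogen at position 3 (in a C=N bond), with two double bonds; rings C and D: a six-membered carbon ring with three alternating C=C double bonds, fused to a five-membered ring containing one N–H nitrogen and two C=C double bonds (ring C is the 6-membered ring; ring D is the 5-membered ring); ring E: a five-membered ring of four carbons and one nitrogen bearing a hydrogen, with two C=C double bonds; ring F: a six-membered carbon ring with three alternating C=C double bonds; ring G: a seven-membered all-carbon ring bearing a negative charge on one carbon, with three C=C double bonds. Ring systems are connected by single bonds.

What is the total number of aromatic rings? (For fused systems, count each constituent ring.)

5

Ring A has one sp³ carbon, so it is not fully conjugated — not aromatic (cyclopentadiene).
Ring B is planar and fully conjugated; 2 ring double bonds (4 π electrons) plus a heteroatom lone pair (2) give 6 π electrons. 6 = 4(1)+2, so ring B is aromatic (oxazole).
Rings C and D form a fused bicyclic system (with one N–H) with 9 sp² atoms and 10 π electrons from ring double bonds plus a heteroatom lone pair. 10 = 4(2)+2, so the system is aromatic and both rings count as aromatic (indole).
Ring E is fully conjugated (every ring atom contributes a p orbital); 2 ring double bonds (4 π electrons) plus a heteroatom lone pair (2) give 6 π electrons. That satisfies 4n+2 with n=1, so ring E is aromatic (pyrrole).
Ring F is planar and fully conjugated; 3 ring double bonds give 6 π electrons. 6 = 4(1)+2, so ring F is aromatic (benzene).
Ring G has only sp² ring atoms; a planar conformation would have a fully conjugated π system of 8 electrons. But 8 = 4(2), which is 4n not 4n+2, so ring G is not aromatic (cycloheptatrienyl anion).
Aromatic: B, C, D, E, F. Total: 5.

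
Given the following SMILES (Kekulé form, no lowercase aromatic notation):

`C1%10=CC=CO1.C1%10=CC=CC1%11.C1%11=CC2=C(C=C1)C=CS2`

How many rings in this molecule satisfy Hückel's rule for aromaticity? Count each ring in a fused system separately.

The SMILES encodes a five-membered ring of four carbons and one oxygen, with two C=C double bonds; a five-membered carbon ring with two conjugated C=C double bonds and one sp³ carbon; a six-membered carbon ring with three alternating C=C double bonds, fused to a five-membered ring containing one sulfur and two C=C double bonds.
The 5-membered ring with one oxygen is planar and fully conjugated; 2 ring double bonds (4 π electrons) plus a heteroatom lone pair (2) give 6 π electrons. Since 6 = 4n+2 (n=1), it is aromatic (furan).
The 5-membered ring has one sp³ carbon, so it is not fully conjugated — not aromatic (cyclopentadiene).
The fused 6/5-membered bicyclic (with one sulfur) is a single π system with 9 sp² atoms and 10 π electrons from ring double bonds plus a heteroatom lone pair. 10 = 4(2)+2, so the system is aromatic and both rings count as aromatic (benzothiophene).
3 of the 4 rings are aromatic. Total: 3.

3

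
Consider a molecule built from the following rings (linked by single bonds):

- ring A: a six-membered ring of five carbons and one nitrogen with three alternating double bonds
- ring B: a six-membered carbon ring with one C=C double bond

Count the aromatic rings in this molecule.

Ring A has a continuous p-orbital overlap around the ring; 3 ring double bonds give 6 π electrons. 6 = 4(1)+2, so ring A is aromatic (pyridine).
Ring B has four sp³ carbons, so it is not fully conjugated — not aromatic (cyclohexene).
Aromatic: A. Total: 1.

1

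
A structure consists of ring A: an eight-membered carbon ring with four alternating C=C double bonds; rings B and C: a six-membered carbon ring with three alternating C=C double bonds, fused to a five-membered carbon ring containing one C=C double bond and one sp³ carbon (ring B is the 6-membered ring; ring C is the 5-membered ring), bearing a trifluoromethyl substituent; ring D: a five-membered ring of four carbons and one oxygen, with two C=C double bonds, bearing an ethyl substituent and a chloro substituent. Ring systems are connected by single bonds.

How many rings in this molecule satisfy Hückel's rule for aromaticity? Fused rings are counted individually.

Ring A has only sp² ring atoms; a planar conformation would have a fully conjugated π system of 8 electrons. But 8 = 4(2), which is 4n not 4n+2, so ring A is not aromatic (cyclooctatetraene) — cyclooctatetraene distorts into a non-planar tub to avoid antiaromaticity.
Ring B is fully conjugated (every ring atom contributes a p orbital); 3 ring double bonds give 6 π electrons. Since 6 = 4n+2 (n=1), ring B is aromatic (benzene ring).
Ring C has one sp³ carbon, so it is not fully conjugated — not aromatic (cyclopentene ring).
Ring D has a continuous p-orbital overlap around the ring; 2 ring double bonds (4 π electrons) plus a heteroatom lone pair (2) give 6 π electrons. 6 = 4(1)+2, so ring D is aromatic (furan).
Aromatic: B, D. Total: 2.

2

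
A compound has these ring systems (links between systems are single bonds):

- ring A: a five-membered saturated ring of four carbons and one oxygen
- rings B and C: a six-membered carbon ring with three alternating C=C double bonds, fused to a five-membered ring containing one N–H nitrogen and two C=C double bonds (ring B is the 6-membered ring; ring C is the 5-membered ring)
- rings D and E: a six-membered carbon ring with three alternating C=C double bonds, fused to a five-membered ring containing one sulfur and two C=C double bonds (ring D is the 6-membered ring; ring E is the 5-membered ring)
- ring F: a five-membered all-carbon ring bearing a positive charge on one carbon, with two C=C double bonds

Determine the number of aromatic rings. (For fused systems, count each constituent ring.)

Ring A has only sp³ atoms, so it is not fully conjugated — not aromatic (tetrahydrofuran).
Rings B and C form a fused bicyclic system (with one N–H) with 9 sp² atoms and 10 π electrons from ring double bonds plus a heteroatom lone pair. 10 = 4(2)+2, so the system is aromatic and both rings count as aromatic (indole).
Rings D and E form a fused bicyclic system (with one sulfur) with 9 sp² atoms and 10 π electrons from ring double bonds plus a heteroatom lone pair. 10 = 4(2)+2, so the system is aromatic and both rings count as aromatic (benzothiophene).
Ring F has only sp² ring atoms; a planar conformation would have a fully conjugated π system of 4 electrons. But 4 = 4(1), which is 4n not 4n+2, so ring F is not aromatic (cyclopentadienyl cation).
Aromatic: B, C, D, E. Total: 4.

4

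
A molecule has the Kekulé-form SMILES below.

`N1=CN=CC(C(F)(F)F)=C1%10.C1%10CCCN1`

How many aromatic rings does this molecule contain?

The SMILES encodes a six-membered ring with nitrogens at positions 1 and 3 and three alternating double bonds; a five-membered saturated ring of four carbons and one N–H nitrogen.
The 6-membered ring with two nitrogens (1,3) is fully conjugated (every ring atom contributes a p orbital); 3 ring double bonds give 6 π electrons. 6 = 4(1)+2, so it is aromatic (pyrimidine).
The 5-membered ring with one N–H has only sp³ atoms, so it is not fully conjugated — not aromatic (pyrrolidine).
1 of the 2 rings is aromatic. Total: 1.

1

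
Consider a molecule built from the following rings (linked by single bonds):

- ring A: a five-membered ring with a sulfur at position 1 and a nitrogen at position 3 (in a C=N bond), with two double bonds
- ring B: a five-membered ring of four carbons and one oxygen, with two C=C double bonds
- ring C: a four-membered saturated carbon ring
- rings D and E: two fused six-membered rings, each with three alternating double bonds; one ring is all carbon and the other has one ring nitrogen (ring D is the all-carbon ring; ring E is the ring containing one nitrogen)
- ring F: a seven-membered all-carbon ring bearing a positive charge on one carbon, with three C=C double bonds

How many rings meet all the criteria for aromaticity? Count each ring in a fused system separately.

Ring A has a continuous p-orbital overlap around the ring; 2 ring double bonds (4 π electrons) plus a heteroatom lone pair (2) give 6 π electrons. Since 6 = 4n+2 (n=1), ring A is aromatic (thiazole).
Ring B is fully conjugated (every ring atom contributes a p orbital); 2 ring double bonds (4 π electrons) plus a heteroatom lone pair (2) give 6 π electrons. 6 = 4(1)+2, so ring B is aromatic (furan).
Ring C has only sp³ atoms, so it is not fully conjugated — not aromatic (cyclobutane).
Rings D and E form a fused bicyclic system (with one nitrogen) with 10 sp² atoms and 10 π electrons from ring double bonds. 10 = 4(2)+2, so the system is aromatic and both rings count as aromatic (quinoline).
Ring F is fully conjugated (every ring atom contributes a p orbital); 3 ring double bonds (6 π electrons) plus the carbocation's empty p orbital (0, but keeps the ring conjugated) give 6 π electrons. Since 6 = 4n+2 (n=1), ring F is aromatic (tropylium cation).
Aromatic: A, B, D, E, F. Total: 5.

5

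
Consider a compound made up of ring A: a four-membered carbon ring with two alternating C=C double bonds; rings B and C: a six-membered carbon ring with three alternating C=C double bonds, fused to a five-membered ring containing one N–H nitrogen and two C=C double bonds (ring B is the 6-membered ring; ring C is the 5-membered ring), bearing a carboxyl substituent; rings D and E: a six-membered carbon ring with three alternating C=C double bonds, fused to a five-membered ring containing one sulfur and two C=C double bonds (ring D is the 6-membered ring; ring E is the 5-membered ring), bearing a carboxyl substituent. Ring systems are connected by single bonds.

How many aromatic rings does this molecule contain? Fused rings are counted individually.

4

Ring A has only sp² ring atoms; a planar conformation would have a fully conjugated π system of 4 electrons. But 4 = 4(1), which is 4n not 4n+2, so ring A is not aromatic (cyclobutadiene) — cyclobutadiene is antiaromatic and distorts to a rectangle.
Rings B and C form a fused bicyclic system (with one N–H) with 9 sp² atoms and 10 π electrons from ring double bonds plus a heteroatom lone pair. 10 = 4(2)+2, so the system is aromatic and both rings count as aromatic (indole).
Rings D and E form a fused bicyclic system (with one sulfur) with 9 sp² atoms and 10 π electrons from ring double bonds plus a heteroatom lone pair. 10 = 4(2)+2, so the system is aromatic and both rings count as aromatic (benzothiophene).
Aromatic: B, C, D, E. Total: 4.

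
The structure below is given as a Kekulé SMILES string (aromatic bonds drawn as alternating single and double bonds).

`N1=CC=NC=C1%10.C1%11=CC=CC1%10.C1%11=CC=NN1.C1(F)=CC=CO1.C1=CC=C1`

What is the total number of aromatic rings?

3

The SMILES encodes a six-membered ring with nitrogens at positions 1 and 4 and three alternating double bonds; a five-membered carbon ring with two conjugated C=C double bonds and one sp³ carbon; a five-membered ring with two adjacent nitrogens (one bearing H, one in a double bond) and two double bonds; a five-membered ring of four carbons and one oxygen, with two C=C double bonds; a four-membered carbon ring with two alternating C=C double bonds.
The 6-membered ring with two nitrogens (1,4) has a continuous p-orbital overlap around the ring; 3 ring double bonds give 6 π electrons. 6 = 4(1)+2, so it is aromatic (pyrazine).
The 5-membered ring has one sp³ carbon, so it is not fully conjugated — not aromatic (cyclopentadiene).
The 5-membered ring with two adjacent nitrogens (one N–H, one =N–) has a continuous p-orbital overlap around the ring; 2 ring double bonds (4 π electrons) plus a heteroatom lone pair (2) give 6 π electrons. That satisfies 4n+2 with n=1, so it is aromatic (pyrazole).
The 5-membered ring with one oxygen is fully conjugated (every ring atom contributes a p orbital); 2 ring double bonds (4 π electrons) plus a heteroatom lone pair (2) give 6 π electrons. That satisfies 4n+2 with n=1, so it is aromatic (furan).
The 4-membered ring has only sp² ring atoms; a planar conformation would have a fully conjugated π system of 4 electrons. But 4 = 4(1), which is 4n not 4n+2, so it is not aromatic (cyclobutadiene) — cyclobutadiene is antiaromatic and distorts to a rectangle.
3 of the 5 rings are aromatic. Total: 3.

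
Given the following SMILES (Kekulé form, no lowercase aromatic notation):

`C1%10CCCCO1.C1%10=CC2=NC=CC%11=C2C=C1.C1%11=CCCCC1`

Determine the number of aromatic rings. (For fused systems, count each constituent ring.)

The SMILES encodes a six-membered saturated ring of five carbons and one oxygen; two fused six-membered rings, each with three alternating double bonds; one ring is all carbon and the other has one ring nitrogen; a six-membered carbon ring with one C=C double bond.
The 6-membered ring with one oxygen has only sp³ atoms, so it is not fully conjugated — not aromatic (tetrahydropyran).
The fused 6/6-membered bicyclic (with one nitrogen) is a single π system with 10 sp² atoms and 10 π electrons from ring double bonds. 10 = 4(2)+2, so the system is aromatic and both rings count as aromatic (quinoline).
The 6-membered ring has four sp³ carbons, so it is not fully conjugated — not aromatic (cyclohexene).
2 of the 4 rings are aromatic. Total: 2.

2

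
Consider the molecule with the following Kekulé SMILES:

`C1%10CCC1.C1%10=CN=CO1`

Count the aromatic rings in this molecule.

1

The SMILES encodes a four-membered saturated carbon ring; a five-membered ring with an oxygen at position 1 and a nitrogen at position 3 (in a C=N bond), with two double bonds.
The 4-membered ring has only sp³ atoms, so it is not fully conjugated — not aromatic (cyclobutane).
The 5-membered ring with one oxygen and one =N– has a continuous p-orbital overlap around the ring; 2 ring double bonds (4 π electrons) plus a heteroatom lone pair (2) give 6 π electrons. 6 = 4(1)+2, so it is aromatic (oxazole).
1 of the 2 rings is aromatic. Total: 1.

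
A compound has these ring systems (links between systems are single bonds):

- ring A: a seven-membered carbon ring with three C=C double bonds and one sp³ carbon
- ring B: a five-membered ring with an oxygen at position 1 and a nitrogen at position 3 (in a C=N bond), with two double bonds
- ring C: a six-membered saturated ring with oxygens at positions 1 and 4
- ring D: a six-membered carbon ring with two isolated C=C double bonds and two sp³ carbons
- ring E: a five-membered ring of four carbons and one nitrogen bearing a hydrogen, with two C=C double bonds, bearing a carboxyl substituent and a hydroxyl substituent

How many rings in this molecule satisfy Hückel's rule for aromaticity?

Ring A has one sp³ carbon, so it is not fully conjugated — not aromatic (cycloheptatriene).
Ring B is planar and fully conjugated; 2 ring double bonds (4 π electrons) plus a heteroatom lone pair (2) give 6 π electrons. That satisfies 4n+2 with n=1, so ring B is aromatic (oxazole).
Ring C has only sp³ atoms, so it is not fully conjugated — not aromatic (1,4-dioxane).
Ring D has two sp³ carbons, so it is not fully conjugated — not aromatic (1,4-cyclohexadiene).
Ring E is planar and fully conjugated; 2 ring double bonds (4 π electrons) plus a heteroatom lone pair (2) give 6 π electrons. That satisfies 4n+2 with n=1, so ring E is aromatic (pyrrole).
Aromatic: B, E. Total: 2.

2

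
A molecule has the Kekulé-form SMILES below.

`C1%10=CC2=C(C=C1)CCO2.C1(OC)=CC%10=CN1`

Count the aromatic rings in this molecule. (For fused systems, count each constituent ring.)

The SMILES encodes a six-membered carbon ring with three alternating C=C double bonds, fused to a five-membered ring containing one oxygen and two sp³ carbons; a five-membered ring of four carbons and one nitrogen bearing a hydrogen, with two C=C double bonds.
The 6-membered ring is fully conjugated (every ring atom contributes a p orbital); 3 ring double bonds give 6 π electrons. That satisfies 4n+2 with n=1, so it is aromatic (benzene ring).
The 5-membered ring with one oxygen has two sp³ carbons, so it is not fully conjugated — not aromatic (oxolane ring).
The 5-membered ring with one N–H is fully conjugated (every ring atom contributes a p orbital); 2 ring double bonds (4 π electrons) plus a heteroatom lone pair (2) give 6 π electrons. That satisfies 4n+2 with n=1, so it is aromatic (pyrrole).
2 of the 3 rings are aromatic. Total: 2.

2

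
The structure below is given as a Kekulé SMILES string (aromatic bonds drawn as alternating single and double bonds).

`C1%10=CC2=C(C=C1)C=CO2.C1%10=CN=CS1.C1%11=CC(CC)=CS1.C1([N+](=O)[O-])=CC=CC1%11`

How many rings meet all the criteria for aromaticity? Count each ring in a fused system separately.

The SMILES encodes a six-membered carbon ring with three alternating C=C double bonds, fused to a five-membered ring containing one oxygen and two C=C double bonds; a five-membered ring with a sulfur at position 1 and a nitrogen at position 3 (in a C=N bond), with two double bonds; a five-membered ring of four carbons and one sulfur, with two C=C double bonds; a five-membered carbon ring with two conjugated C=C double bonds and one sp³ carbon.
The fused 6/5-membered bicyclic (with one oxygen) is a single π system with 9 sp² atoms and 10 π electrons from ring double bonds plus a heteroatom lone pair. 10 = 4(2)+2, so the system is aromatic and both rings count as aromatic (benzofuran).
The 5-membered ring with one sulfur and one =N– is planar and fully conjugated; 2 ring double bonds (4 π electrons) plus a heteroatom lone pair (2) give 6 π electrons. Since 6 = 4n+2 (n=1), it is aromatic (thiazole).
The 5-membered ring with one sulfur has a continuous p-orbital overlap around the ring; 2 ring double bonds (4 π electrons) plus a heteroatom lone pair (2) give 6 π electrons. 6 = 4(1)+2, so it is aromatic (thiophene).
The 5-membered ring has one sp³ carbon, so it is not fully conjugated — not aromatic (cyclopentadiene).
4 of the 5 rings are aromatic. Total: 4.

4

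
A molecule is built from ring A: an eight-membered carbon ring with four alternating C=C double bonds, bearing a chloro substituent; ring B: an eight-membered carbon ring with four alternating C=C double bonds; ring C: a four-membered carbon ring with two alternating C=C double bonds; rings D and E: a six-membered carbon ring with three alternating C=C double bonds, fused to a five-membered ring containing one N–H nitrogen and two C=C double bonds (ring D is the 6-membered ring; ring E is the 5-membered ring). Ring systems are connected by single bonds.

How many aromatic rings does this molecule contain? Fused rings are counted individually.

2

Ring A has only sp² ring atoms; a planar conformation would have a fully conjugated π system of 8 electrons. But 8 = 4(2), which is 4n not 4n+2, so ring A is not aromatic (cyclooctatetraene) — cyclooctatetraene distorts into a non-planar tub to avoid antiaromaticity.
Ring B has only sp² ring atoms; a planar conformation would have a fully conjugated π system of 8 electrons. But 8 = 4(2), which is 4n not 4n+2, so ring B is not aromatic (cyclooctatetraene) — cyclooctatetraene distorts into a non-planar tub to avoid antiaromaticity.
Ring C has only sp² ring atoms; a planar conformation would have a fully conjugated π system of 4 electrons. But 4 = 4(1), which is 4n not 4n+2, so ring C is not aromatic (cyclobutadiene) — cyclobutadiene is antiaromatic and distorts to a rectangle.
Rings D and E form a fused bicyclic system (with one N–H) with 9 sp² atoms and 10 π electrons from ring double bonds plus a heteroatom lone pair. 10 = 4(2)+2, so the system is aromatic and both rings count as aromatic (indole).
Aromatic: D, E. Total: 2.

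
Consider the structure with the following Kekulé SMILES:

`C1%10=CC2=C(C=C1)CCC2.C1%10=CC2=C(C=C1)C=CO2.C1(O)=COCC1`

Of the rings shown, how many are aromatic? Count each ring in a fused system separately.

3

The SMILES encodes a six-membered carbon ring with three alternating C=C double bonds, fused to a saturated five-membered carbon ring; a six-membered carbon ring with three alternating C=C double bonds, fused to a five-membered ring containing one oxygen and two C=C double bonds; a five-membered ring of four carbons and one oxygen, with one C=C double bond and two sp³ carbons.
The 6-membered ring is fully conjugated (every ring atom contributes a p orbital); 3 ring double bonds give 6 π electrons. 6 = 4(1)+2, so it is aromatic (benzene ring).
The 5-membered ring has three sp³ carbons, so it is not fully conjugated — not aromatic (cyclopentane ring).
The fused 6/5-membered bicyclic (with one oxygen) is a single π system with 9 sp² atoms and 10 π electrons from ring double bonds plus a heteroatom lone pair. 10 = 4(2)+2, so the system is aromatic and both rings count as aromatic (benzofuran).
The 5-membered ring with one oxygen has two sp³ carbons, so it is not fully conjugated — not aromatic (2,3-dihydrofuran).
3 of the 5 rings are aromatic. Total: 3.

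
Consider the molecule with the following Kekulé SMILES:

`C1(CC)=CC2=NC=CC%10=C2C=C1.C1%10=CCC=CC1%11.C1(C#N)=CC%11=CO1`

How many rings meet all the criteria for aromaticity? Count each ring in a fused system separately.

The SMILES encodes two fused six-membered rings, each with three alternating double bonds; one ring is all carbon and the other has one ring nitrogen; a six-membered carbon ring with two isolated C=C double bonds and two sp³ carbons; a five-membered ring of four carbons and one oxygen, with two C=C double bonds.
The fused 6/6-membered bicyclic (with one nitrogen) is a single π system with 10 sp² atoms and 10 π electrons from ring double bonds. 10 = 4(2)+2, so the system is aromatic and both rings count as aromatic (quinoline).
The 6-membered ring has two sp³ carbons, so it is not fully conjugated — not aromatic (1,4-cyclohexadiene).
The 5-membered ring with one oxygen has a continuous p-orbital overlap around the ring; 2 ring double bonds (4 π electrons) plus a heteroatom lone pair (2) give 6 π electrons. That satisfies 4n+2 with n=1, so it is aromatic (furan).
3 of the 4 rings are aromatic. Total: 3.

3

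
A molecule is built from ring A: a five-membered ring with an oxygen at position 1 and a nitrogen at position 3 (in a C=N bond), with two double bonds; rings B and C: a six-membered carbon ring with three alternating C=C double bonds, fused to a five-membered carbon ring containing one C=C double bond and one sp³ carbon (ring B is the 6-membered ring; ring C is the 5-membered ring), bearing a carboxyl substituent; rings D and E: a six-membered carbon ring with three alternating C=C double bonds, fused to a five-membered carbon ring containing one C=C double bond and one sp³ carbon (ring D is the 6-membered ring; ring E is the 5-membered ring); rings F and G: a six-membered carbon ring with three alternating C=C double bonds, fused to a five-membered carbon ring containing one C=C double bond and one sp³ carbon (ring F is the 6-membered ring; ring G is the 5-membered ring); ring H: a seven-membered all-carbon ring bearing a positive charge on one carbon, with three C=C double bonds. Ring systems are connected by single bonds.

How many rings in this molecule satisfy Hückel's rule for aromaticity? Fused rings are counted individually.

Ring A is planar and fully conjugated; 2 ring double bonds (4 π electrons) plus a heteroatom lone pair (2) give 6 π electrons. That satisfies 4n+2 with n=1, so ring A is aromatic (oxazole).
Ring B has a continuous p-orbital overlap around the ring; 3 ring double bonds give 6 π electrons. That satisfies 4n+2 with n=1, so ring B is aromatic (benzene ring).
Ring C has one sp³ carbon, so it is not fully conjugated — not aromatic (cyclopentene ring).
Ring D is planar and fully conjugated; 3 ring double bonds give 6 π electrons. Since 6 = 4n+2 (n=1), ring D is aromatic (benzene ring).
Ring E has one sp³ carbon, so it is not fully conjugated — not aromatic (cyclopentene ring).
Ring F is fully conjugated (every ring atom contributes a p orbital); 3 ring double bonds give 6 π electrons. Since 6 = 4n+2 (n=1), ring F is aromatic (benzene ring).
Ring G has one sp³ carbon, so it is not fully conjugated — not aromatic (cyclopentene ring).
Ring H is fully conjugated (every ring atom contributes a p orbital); 3 ring double bonds (6 π electrons) plus the carbocation's empty p orbital (0, but keeps the ring conjugated) give 6 π electrons. Since 6 = 4n+2 (n=1), ring H is aromatic (tropylium cation).
Aromatic: A, B, D, F, H. Total: 5.

5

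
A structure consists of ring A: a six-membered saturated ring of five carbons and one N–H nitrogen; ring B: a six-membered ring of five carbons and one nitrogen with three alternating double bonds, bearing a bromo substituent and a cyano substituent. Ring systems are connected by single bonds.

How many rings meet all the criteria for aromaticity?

Ring A has only sp³ atoms, so it is not fully conjugated — not aromatic (piperidine).
Ring B has a continuous p-orbital overlap around the ring; 3 ring double bonds give 6 π electrons. That satisfies 4n+2 with n=1, so ring B is aromatic (pyridine).
Aromatic: B. Total: 1.

1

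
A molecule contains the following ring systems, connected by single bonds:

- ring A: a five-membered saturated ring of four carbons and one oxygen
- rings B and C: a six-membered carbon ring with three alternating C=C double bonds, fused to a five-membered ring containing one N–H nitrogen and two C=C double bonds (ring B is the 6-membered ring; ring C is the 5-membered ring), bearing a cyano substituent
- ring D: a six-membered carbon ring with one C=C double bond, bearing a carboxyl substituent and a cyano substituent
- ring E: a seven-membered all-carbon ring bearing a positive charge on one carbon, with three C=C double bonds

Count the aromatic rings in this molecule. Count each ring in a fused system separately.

Ring A has only sp³ atoms, so it is not fully conjugated — not aromatic (tetrahydrofuran).
Rings B and C form a fused bicyclic system (with one N–H) with 9 sp² atoms and 10 π electrons from ring double bonds plus a heteroatom lone pair. 10 = 4(2)+2, so the system is aromatic and both rings count as aromatic (indole).
Ring D has four sp³ carbons, so it is not fully conjugated — not aromatic (cyclohexene).
Ring E is fully conjugated (every ring atom contributes a p orbital); 3 ring double bonds (6 π electrons) plus the carbocation's empty p orbital (0, but keeps the ring conjugated) give 6 π electrons. That satisfies 4n+2 with n=1, so ring E is aromatic (tropylium cation).
Aromatic: B, C, E. Total: 3.

3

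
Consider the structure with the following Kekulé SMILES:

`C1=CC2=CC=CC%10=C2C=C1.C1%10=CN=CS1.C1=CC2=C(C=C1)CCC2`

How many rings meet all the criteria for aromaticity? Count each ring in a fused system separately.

The SMILES encodes two fused six-membered carbon rings, each with three alternating C=C double bonds; a five-membered ring with a sulfur at position 1 and a nitrogen at position 3 (in a C=N bond), with two double bonds; a six-membered carbon ring with three alternating C=C double bonds, fused to a saturated five-membered carbon ring.
The fused 6/6-membered bicyclic is a single π system with 10 sp² atoms and 10 π electrons from ring double bonds. 10 = 4(2)+2, so the system is aromatic and both rings count as aromatic (naphthalene).
The 5-membered ring with one sulfur and one =N– is planar and fully conjugated; 2 ring double bonds (4 π electrons) plus a heteroatom lone pair (2) give 6 π electrons. That satisfies 4n+2 with n=1, so it is aromatic (thiazole).
The 6-membered ring is planar and fully conjugated; 3 ring double bonds give 6 π electrons. That satisfies 4n+2 with n=1, so it is aromatic (benzene ring).
The 5-membered ring has three sp³ carbons, so it is not fully conjugated — not aromatic (cyclopentane ring).
4 of the 5 rings are aromatic. Total: 4.

4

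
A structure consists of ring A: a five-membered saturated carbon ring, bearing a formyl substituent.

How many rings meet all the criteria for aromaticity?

Ring A has only sp³ atoms, so it is not fully conjugated — not aromatic (cyclopentane).

0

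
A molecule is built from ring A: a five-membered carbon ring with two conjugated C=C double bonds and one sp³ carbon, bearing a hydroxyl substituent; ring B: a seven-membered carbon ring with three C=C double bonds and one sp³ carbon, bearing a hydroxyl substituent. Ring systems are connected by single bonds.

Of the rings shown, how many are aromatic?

0

Ring A has one sp³ carbon, so it is not fully conjugated — not aromatic (cyclopentadiene).
Ring B has one sp³ carbon, so it is not fully conjugated — not aromatic (cycloheptatriene).
No ring is aromatic. Total: 0.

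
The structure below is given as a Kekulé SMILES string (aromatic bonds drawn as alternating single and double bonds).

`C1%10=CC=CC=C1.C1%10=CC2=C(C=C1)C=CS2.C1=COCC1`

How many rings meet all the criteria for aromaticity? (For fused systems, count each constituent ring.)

The SMILES encodes a six-membered carbon ring with three alternating C=C double bonds; a six-membered carbon ring with three alternating C=C double bonds, fused to a five-membered ring containing one sulfur and two C=C double bonds; a five-membered ring of four carbons and one oxygen, with one C=C double bond and two sp³ carbons.
The 6-membered ring has a continuous p-orbital overlap around the ring; 3 ring double bonds give 6 π electrons. That satisfies 4n+2 with n=1, so it is aromatic (benzene).
The fused 6/5-membered bicyclic (with one sulfur) is a single π system with 9 sp² atoms and 10 π electrons from ring double bonds plus a heteroatom lone pair. 10 = 4(2)+2, so the system is aromatic and both rings count as aromatic (benzothiophene).
The 5-membered ring with one oxygen has two sp³ carbons, so it is not fully conjugated — not aromatic (2,3-dihydrofuran).
3 of the 4 rings are aromatic. Total: 3.

3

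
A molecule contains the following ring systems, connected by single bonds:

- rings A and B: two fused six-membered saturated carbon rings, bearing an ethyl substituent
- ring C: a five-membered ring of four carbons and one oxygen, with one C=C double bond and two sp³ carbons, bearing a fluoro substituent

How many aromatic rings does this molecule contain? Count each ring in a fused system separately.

Ring A has only sp³ atoms, so it is not fully conjugated — not aromatic (cyclohexane ring).
Ring B has only sp³ atoms, so it is not fully conjugated — not aromatic (cyclohexane ring).
Ring C has two sp³ carbons, so it is not fully conjugated — not aromatic (2,3-dihydrofuran).
No ring is aromatic. Total: 0.

0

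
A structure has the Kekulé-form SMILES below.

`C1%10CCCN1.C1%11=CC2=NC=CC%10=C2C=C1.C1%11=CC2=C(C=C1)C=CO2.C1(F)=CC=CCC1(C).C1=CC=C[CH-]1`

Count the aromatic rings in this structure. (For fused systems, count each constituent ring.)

5

The SMILES encodes a five-membered saturated ring of four carbons and one N–H nitrogen; two fused six-membered rings, each with three alternating double bonds; one ring is all carbon and the other has one ring nitrogen; a six-membered carbon ring with three alternating C=C double bonds, fused to a five-membered ring containing one oxygen and two C=C double bonds; a six-membered carbon ring with two conjugated C=C double bonds and two sp³ carbons; a five-membered all-carbon ring bearing a negative charge on one carbon, with two C=C double bonds.
The 5-membered ring with one N–H has only sp³ atoms, so it is not fully conjugated — not aromatic (pyrrolidine).
The fused 6/6-membered bicyclic (with one nitrogen) is a single π system with 10 sp² atoms and 10 π electrons from ring double bonds. 10 = 4(2)+2, so the system is aromatic and both rings count as aromatic (quinoline).
The fused 6/5-membered bicyclic (with one oxygen) is a single π system with 9 sp² atoms and 10 π electrons from ring double bonds plus a heteroatom lone pair. 10 = 4(2)+2, so the system is aromatic and both rings count as aromatic (benzofuran).
The 6-membered ring has two sp³ carbons, so it is not fully conjugated — not aromatic (1,3-cyclohexadiene).
The 5-membered ring has a continuous p-orbital overlap around the ring; 2 ring double bonds (4 π electrons) plus the carbanion lone pair (2) give 6 π electrons. Since 6 = 4n+2 (n=1), it is aromatic (cyclopentadienyl anion).
5 of the 7 rings are aromatic. Total: 5.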